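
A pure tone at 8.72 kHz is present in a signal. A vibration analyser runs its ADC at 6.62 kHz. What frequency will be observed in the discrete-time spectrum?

2.1 kHz

8.72 kHz mod fs = 2.1 kHz.
2.1 kHz ≤ fs/2 = 3.31 kHz, appears at 2.1 kHz.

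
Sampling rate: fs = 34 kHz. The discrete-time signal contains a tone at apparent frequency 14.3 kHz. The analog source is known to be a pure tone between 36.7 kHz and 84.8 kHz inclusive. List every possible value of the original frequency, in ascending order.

Frequencies that alias to 14.3 kHz are k·fs ± 14.3 kHz for integer k ≥ 0.
k=0: 14.3 kHz.
k=1: 19.7 kHz, 48.3 kHz.
k=2: 53.7 kHz, 82.3 kHz.
k=3: 87.7 kHz, 116.3 kHz.
Within [36.7 kHz, 84.8 kHz]: 48.3 kHz, 53.7 kHz, 82.3 kHz.

48.3 kHz, 53.7 kHz, 82.3 kHz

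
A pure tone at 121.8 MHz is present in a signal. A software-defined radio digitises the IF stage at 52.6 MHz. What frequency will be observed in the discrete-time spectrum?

16.6 MHz

121.8 MHz mod fs = 16.6 MHz.
16.6 MHz ≤ fs/2 = 26.3 MHz, appears at 16.6 MHz.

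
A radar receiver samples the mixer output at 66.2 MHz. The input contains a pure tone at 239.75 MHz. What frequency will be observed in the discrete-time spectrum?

25.05 MHz

239.75 MHz mod fs = 41.15 MHz.
41.15 MHz > fs/2 = 33.1 MHz, folds to fs − 41.15 MHz = 25.05 MHz.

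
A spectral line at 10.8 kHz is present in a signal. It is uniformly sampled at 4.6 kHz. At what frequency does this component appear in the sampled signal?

10.8 kHz mod fs = 1.6 kHz.
1.6 kHz ≤ fs/2 = 2.3 kHz, appears at 1.6 kHz.

1.6 kHz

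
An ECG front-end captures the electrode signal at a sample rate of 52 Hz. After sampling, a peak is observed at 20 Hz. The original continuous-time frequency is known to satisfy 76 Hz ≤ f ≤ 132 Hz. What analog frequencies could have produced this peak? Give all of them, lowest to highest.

84 Hz, 124 Hz

Frequencies that alias to 20 Hz are k·fs ± 20 Hz for integer k ≥ 0.
k=0: 20 Hz.
k=1: 32 Hz, 72 Hz.
k=2: 84 Hz, 124 Hz.
k=3: 136 Hz, 176 Hz.
Within [76 Hz, 132 Hz]: 84 Hz, 124 Hz.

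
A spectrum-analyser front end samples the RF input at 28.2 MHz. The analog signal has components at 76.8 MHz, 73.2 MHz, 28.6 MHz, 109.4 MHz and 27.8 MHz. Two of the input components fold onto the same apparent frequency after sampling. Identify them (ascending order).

27.8 MHz, 28.6 MHz

fs/2 = 14.1 MHz.
76.8 MHz mod fs = 20.4 MHz.
20.4 MHz > fs/2 = 14.1 MHz, folds to fs − 20.4 MHz = 7.8 MHz.
73.2 MHz mod fs = 16.8 MHz.
16.8 MHz > fs/2 = 14.1 MHz, folds to fs − 16.8 MHz = 11.4 MHz.
28.6 MHz mod fs = 0.4 MHz.
0.4 MHz ≤ fs/2 = 14.1 MHz, appears at 0.4 MHz.
109.4 MHz mod fs = 24.8 MHz.
24.8 MHz > fs/2 = 14.1 MHz, folds to fs − 24.8 MHz = 3.4 MHz.
27.8 MHz > fs/2 = 14.1 MHz, folds to fs − 27.8 MHz = 0.4 MHz.
27.8 MHz and 28.6 MHz both map to 0.4 MHz.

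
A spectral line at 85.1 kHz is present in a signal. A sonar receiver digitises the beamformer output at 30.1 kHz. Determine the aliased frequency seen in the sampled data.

85.1 kHz mod fs = 24.9 kHz.
24.9 kHz > fs/2 = 15.05 kHz, folds to fs − 24.9 kHz = 5.2 kHz.

5.2 kHz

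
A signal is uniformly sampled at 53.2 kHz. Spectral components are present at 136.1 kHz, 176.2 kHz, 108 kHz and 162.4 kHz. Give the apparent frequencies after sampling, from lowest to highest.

1.6 kHz, 2.8 kHz, 16.6 kHz, 23.5 kHz

fs/2 = 26.6 kHz.
136.1 kHz mod fs = 29.7 kHz.
29.7 kHz > fs/2 = 26.6 kHz, folds to fs − 29.7 kHz = 23.5 kHz.
176.2 kHz mod fs = 16.6 kHz.
16.6 kHz ≤ fs/2 = 26.6 kHz, appears at 16.6 kHz.
108 kHz mod fs = 1.6 kHz.
1.6 kHz ≤ fs/2 = 26.6 kHz, appears at 1.6 kHz.
162.4 kHz mod fs = 2.8 kHz.
2.8 kHz ≤ fs/2 = 26.6 kHz, appears at 2.8 kHz.
Distinct values: {1.6 kHz, 2.8 kHz, 16.6 kHz, 23.5 kHz}.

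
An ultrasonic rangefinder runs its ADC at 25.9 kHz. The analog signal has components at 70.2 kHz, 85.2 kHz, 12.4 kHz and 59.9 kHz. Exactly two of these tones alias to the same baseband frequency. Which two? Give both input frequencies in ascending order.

70.2 kHz, 85.2 kHz

fs/2 = 12.95 kHz.
70.2 kHz mod fs = 18.4 kHz.
18.4 kHz > fs/2 = 12.95 kHz, folds to fs − 18.4 kHz = 7.5 kHz.
85.2 kHz mod fs = 7.5 kHz.
7.5 kHz ≤ fs/2 = 12.95 kHz, appears at 7.5 kHz.
12.4 kHz ≤ fs/2 = 12.95 kHz, passes unchanged.
59.9 kHz mod fs = 8.1 kHz.
8.1 kHz ≤ fs/2 = 12.95 kHz, appears at 8.1 kHz.
70.2 kHz and 85.2 kHz both map to 7.5 kHz.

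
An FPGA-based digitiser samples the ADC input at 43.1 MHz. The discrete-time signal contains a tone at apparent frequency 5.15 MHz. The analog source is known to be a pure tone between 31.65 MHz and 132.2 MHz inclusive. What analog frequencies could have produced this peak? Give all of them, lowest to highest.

37.95 MHz, 48.25 MHz, 81.05 MHz, 91.35 MHz, 124.15 MHz

Frequencies that alias to 5.15 MHz are k·fs ± 5.15 MHz for integer k ≥ 0.
k=0: 5.15 MHz.
k=1: 37.95 MHz, 48.25 MHz.
k=2: 81.05 MHz, 91.35 MHz.
k=3: 124.15 MHz, 134.45 MHz.
k=4: 167.25 MHz, 177.55 MHz.
Within [31.65 MHz, 132.2 MHz]: 37.95 MHz, 48.25 MHz, 81.05 MHz, 91.35 MHz, 124.15 MHz.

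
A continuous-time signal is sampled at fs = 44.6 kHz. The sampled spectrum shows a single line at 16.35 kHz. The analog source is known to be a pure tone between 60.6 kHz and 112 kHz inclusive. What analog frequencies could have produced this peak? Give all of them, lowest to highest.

60.95 kHz, 72.85 kHz, 105.55 kHz

Frequencies that alias to 16.35 kHz are k·fs ± 16.35 kHz for integer k ≥ 0.
k=0: 16.35 kHz.
k=1: 28.25 kHz, 60.95 kHz.
k=2: 72.85 kHz, 105.55 kHz.
k=3: 117.45 kHz, 150.15 kHz.
Within [60.6 kHz, 112 kHz]: 60.95 kHz, 72.85 kHz, 105.55 kHz.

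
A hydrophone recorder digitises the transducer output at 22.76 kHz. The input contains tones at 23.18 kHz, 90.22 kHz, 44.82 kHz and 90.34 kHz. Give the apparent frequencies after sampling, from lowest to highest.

fs/2 = 11.38 kHz.
23.18 kHz mod fs = 0.42 kHz.
0.42 kHz ≤ fs/2 = 11.38 kHz, appears at 0.42 kHz.
90.22 kHz mod fs = 21.94 kHz.
21.94 kHz > fs/2 = 11.38 kHz, folds to fs − 21.94 kHz = 0.82 kHz.
44.82 kHz mod fs = 22.06 kHz.
22.06 kHz > fs/2 = 11.38 kHz, folds to fs − 22.06 kHz = 0.7 kHz.
90.34 kHz mod fs = 22.06 kHz.
22.06 kHz > fs/2 = 11.38 kHz, folds to fs − 22.06 kHz = 0.7 kHz.
Distinct values: {0.42 kHz, 0.7 kHz, 0.82 kHz}.

0.42 kHz, 0.7 kHz, 0.82 kHz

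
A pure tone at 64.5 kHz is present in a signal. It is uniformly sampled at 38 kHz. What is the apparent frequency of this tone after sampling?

11.5 kHz

64.5 kHz mod fs = 26.5 kHz.
26.5 kHz > fs/2 = 19 kHz, folds to fs − 26.5 kHz = 11.5 kHz.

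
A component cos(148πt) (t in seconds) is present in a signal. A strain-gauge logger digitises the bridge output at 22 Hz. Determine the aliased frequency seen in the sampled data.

8 Hz

ω = 148π rad/s → f = ω/(2π) = 74 Hz.
74 Hz mod fs = 8 Hz.
8 Hz ≤ fs/2 = 11 Hz, appears at 8 Hz.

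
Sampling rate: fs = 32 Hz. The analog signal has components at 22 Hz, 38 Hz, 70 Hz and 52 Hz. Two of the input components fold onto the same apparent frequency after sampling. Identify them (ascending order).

38 Hz, 70 Hz

fs/2 = 16 Hz.
22 Hz > fs/2 = 16 Hz, folds to fs − 22 Hz = 10 Hz.
38 Hz mod fs = 6 Hz.
6 Hz ≤ fs/2 = 16 Hz, appears at 6 Hz.
70 Hz mod fs = 6 Hz.
6 Hz ≤ fs/2 = 16 Hz, appears at 6 Hz.
52 Hz mod fs = 20 Hz.
20 Hz > fs/2 = 16 Hz, folds to fs − 20 Hz = 12 Hz.
38 Hz and 70 Hz both map to 6 Hz.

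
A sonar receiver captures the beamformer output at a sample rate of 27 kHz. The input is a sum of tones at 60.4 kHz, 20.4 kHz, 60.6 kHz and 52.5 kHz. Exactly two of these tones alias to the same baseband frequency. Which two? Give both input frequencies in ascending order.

20.4 kHz, 60.6 kHz

fs/2 = 13.5 kHz.
60.4 kHz mod fs = 6.4 kHz.
6.4 kHz ≤ fs/2 = 13.5 kHz, appears at 6.4 kHz.
20.4 kHz > fs/2 = 13.5 kHz, folds to fs − 20.4 kHz = 6.6 kHz.
60.6 kHz mod fs = 6.6 kHz.
6.6 kHz ≤ fs/2 = 13.5 kHz, appears at 6.6 kHz.
52.5 kHz mod fs = 25.5 kHz.
25.5 kHz > fs/2 = 13.5 kHz, folds to fs − 25.5 kHz = 1.5 kHz.
20.4 kHz and 60.6 kHz both map to 6.6 kHz.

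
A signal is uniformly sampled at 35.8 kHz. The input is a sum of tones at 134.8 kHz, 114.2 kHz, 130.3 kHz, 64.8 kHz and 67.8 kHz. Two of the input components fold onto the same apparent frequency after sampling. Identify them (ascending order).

fs/2 = 17.9 kHz.
134.8 kHz mod fs = 27.4 kHz.
27.4 kHz > fs/2 = 17.9 kHz, folds to fs − 27.4 kHz = 8.4 kHz.
114.2 kHz mod fs = 6.8 kHz.
6.8 kHz ≤ fs/2 = 17.9 kHz, appears at 6.8 kHz.
130.3 kHz mod fs = 22.9 kHz.
22.9 kHz > fs/2 = 17.9 kHz, folds to fs − 22.9 kHz = 12.9 kHz.
64.8 kHz mod fs = 29 kHz.
29 kHz > fs/2 = 17.9 kHz, folds to fs − 29 kHz = 6.8 kHz.
67.8 kHz mod fs = 32 kHz.
32 kHz > fs/2 = 17.9 kHz, folds to fs − 32 kHz = 3.8 kHz.
64.8 kHz and 114.2 kHz both map to 6.8 kHz.

64.8 kHz, 114.2 kHz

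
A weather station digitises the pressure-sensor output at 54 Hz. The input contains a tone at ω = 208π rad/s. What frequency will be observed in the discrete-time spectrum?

4 Hz

ω = 208π rad/s → f = ω/(2π) = 104 Hz.
104 Hz mod fs = 50 Hz.
50 Hz > fs/2 = 27 Hz, folds to fs − 50 Hz = 4 Hz.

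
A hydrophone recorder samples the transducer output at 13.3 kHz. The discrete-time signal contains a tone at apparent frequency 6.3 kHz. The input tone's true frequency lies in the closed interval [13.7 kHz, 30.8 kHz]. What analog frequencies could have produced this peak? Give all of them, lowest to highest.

Frequencies that alias to 6.3 kHz are k·fs ± 6.3 kHz for integer k ≥ 0.
k=0: 6.3 kHz.
k=1: 7 kHz, 19.6 kHz.
k=2: 20.3 kHz, 32.9 kHz.
k=3: 33.6 kHz, 46.2 kHz.
Within [13.7 kHz, 30.8 kHz]: 19.6 kHz, 20.3 kHz.

19.6 kHz, 20.3 kHz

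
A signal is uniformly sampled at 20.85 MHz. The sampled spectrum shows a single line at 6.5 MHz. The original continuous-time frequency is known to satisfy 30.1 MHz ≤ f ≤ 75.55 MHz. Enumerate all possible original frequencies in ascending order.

35.2 MHz, 48.2 MHz, 56.05 MHz, 69.05 MHz

Frequencies that alias to 6.5 MHz are k·fs ± 6.5 MHz for integer k ≥ 0.
k=0: 6.5 MHz.
k=1: 14.35 MHz, 27.35 MHz.
k=2: 35.2 MHz, 48.2 MHz.
k=3: 56.05 MHz, 69.05 MHz.
k=4: 76.9 MHz, 89.9 MHz.
Within [30.1 MHz, 75.55 MHz]: 35.2 MHz, 48.2 MHz, 56.05 MHz, 69.05 MHz.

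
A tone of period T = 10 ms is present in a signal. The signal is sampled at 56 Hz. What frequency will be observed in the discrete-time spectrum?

T = 10 ms → f = 1/T = 100 Hz.
100 Hz mod fs = 44 Hz.
44 Hz > fs/2 = 28 Hz, folds to fs − 44 Hz = 12 Hz.

12 Hz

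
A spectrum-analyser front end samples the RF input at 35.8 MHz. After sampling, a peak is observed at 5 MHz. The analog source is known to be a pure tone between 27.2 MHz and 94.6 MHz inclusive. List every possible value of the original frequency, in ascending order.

Frequencies that alias to 5 MHz are k·fs ± 5 MHz for integer k ≥ 0.
k=0: 5 MHz.
k=1: 30.8 MHz, 40.8 MHz.
k=2: 66.6 MHz, 76.6 MHz.
k=3: 102.4 MHz, 112.4 MHz.
Within [27.2 MHz, 94.6 MHz]: 30.8 MHz, 40.8 MHz, 66.6 MHz, 76.6 MHz.

30.8 MHz, 40.8 MHz, 66.6 MHz, 76.6 MHz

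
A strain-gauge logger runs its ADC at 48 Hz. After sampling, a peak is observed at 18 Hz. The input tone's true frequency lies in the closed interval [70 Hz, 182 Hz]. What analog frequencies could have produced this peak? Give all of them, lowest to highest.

Frequencies that alias to 18 Hz are k·fs ± 18 Hz for integer k ≥ 0.
k=0: 18 Hz.
k=1: 30 Hz, 66 Hz.
k=2: 78 Hz, 114 Hz.
k=3: 126 Hz, 162 Hz.
k=4: 174 Hz, 210 Hz.
k=5: 222 Hz, 258 Hz.
Within [70 Hz, 182 Hz]: 78 Hz, 114 Hz, 126 Hz, 162 Hz, 174 Hz.

78 Hz, 114 Hz, 126 Hz, 162 Hz, 174 Hz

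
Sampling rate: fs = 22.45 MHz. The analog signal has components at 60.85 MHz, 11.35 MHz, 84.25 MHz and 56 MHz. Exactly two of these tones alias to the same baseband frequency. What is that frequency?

11.1 MHz

fs/2 = 11.225 MHz.
60.85 MHz mod fs = 15.95 MHz.
15.95 MHz > fs/2 = 11.225 MHz, folds to fs − 15.95 MHz = 6.5 MHz.
11.35 MHz > fs/2 = 11.225 MHz, folds to fs − 11.35 MHz = 11.1 MHz.
84.25 MHz mod fs = 16.9 MHz.
16.9 MHz > fs/2 = 11.225 MHz, folds to fs − 16.9 MHz = 5.55 MHz.
56 MHz mod fs = 11.1 MHz.
11.1 MHz ≤ fs/2 = 11.225 MHz, appears at 11.1 MHz.
11.35 MHz and 56 MHz both map to 11.1 MHz.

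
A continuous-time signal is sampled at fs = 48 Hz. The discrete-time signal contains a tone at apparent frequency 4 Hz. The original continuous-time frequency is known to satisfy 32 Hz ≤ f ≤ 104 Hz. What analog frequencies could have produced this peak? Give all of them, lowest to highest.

Frequencies that alias to 4 Hz are k·fs ± 4 Hz for integer k ≥ 0.
k=0: 4 Hz.
k=1: 44 Hz, 52 Hz.
k=2: 92 Hz, 100 Hz.
k=3: 140 Hz, 148 Hz.
Within [32 Hz, 104 Hz]: 44 Hz, 52 Hz, 92 Hz, 100 Hz.

44 Hz, 52 Hz, 92 Hz, 100 Hz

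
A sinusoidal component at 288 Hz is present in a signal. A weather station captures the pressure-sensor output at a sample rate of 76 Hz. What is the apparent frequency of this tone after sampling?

16 Hz

288 Hz mod fs = 60 Hz.
60 Hz > fs/2 = 38 Hz, folds to fs − 60 Hz = 16 Hz.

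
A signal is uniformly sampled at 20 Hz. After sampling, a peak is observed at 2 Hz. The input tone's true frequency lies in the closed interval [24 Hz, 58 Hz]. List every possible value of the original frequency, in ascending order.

Frequencies that alias to 2 Hz are k·fs ± 2 Hz for integer k ≥ 0.
k=0: 2 Hz.
k=1: 18 Hz, 22 Hz.
k=2: 38 Hz, 42 Hz.
k=3: 58 Hz, 62 Hz.
k=4: 78 Hz, 82 Hz.
Within [24 Hz, 58 Hz]: 38 Hz, 42 Hz, 58 Hz.

38 Hz, 42 Hz, 58 Hz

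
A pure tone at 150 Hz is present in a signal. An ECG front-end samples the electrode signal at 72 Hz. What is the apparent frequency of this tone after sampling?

150 Hz mod fs = 6 Hz.
6 Hz ≤ fs/2 = 36 Hz, appears at 6 Hz.

6 Hz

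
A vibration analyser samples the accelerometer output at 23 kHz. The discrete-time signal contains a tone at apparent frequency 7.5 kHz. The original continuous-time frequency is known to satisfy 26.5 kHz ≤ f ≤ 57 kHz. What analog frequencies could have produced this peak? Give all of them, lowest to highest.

30.5 kHz, 38.5 kHz, 53.5 kHz

Frequencies that alias to 7.5 kHz are k·fs ± 7.5 kHz for integer k ≥ 0.
k=0: 7.5 kHz.
k=1: 15.5 kHz, 30.5 kHz.
k=2: 38.5 kHz, 53.5 kHz.
k=3: 61.5 kHz, 76.5 kHz.
Within [26.5 kHz, 57 kHz]: 30.5 kHz, 38.5 kHz, 53.5 kHz.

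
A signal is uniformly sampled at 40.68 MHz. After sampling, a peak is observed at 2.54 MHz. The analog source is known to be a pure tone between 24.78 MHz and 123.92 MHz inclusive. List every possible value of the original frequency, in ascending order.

Frequencies that alias to 2.54 MHz are k·fs ± 2.54 MHz for integer k ≥ 0.
k=0: 2.54 MHz.
k=1: 38.14 MHz, 43.22 MHz.
k=2: 78.82 MHz, 83.9 MHz.
k=3: 119.5 MHz, 124.58 MHz.
k=4: 160.18 MHz, 165.26 MHz.
Within [24.78 MHz, 123.92 MHz]: 38.14 MHz, 43.22 MHz, 78.82 MHz, 83.9 MHz, 119.5 MHz.

38.14 MHz, 43.22 MHz, 78.82 MHz, 83.9 MHz, 119.5 MHz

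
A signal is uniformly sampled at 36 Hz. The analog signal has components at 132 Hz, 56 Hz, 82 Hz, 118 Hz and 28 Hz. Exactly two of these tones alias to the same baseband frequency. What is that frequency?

10 Hz

fs/2 = 18 Hz.
132 Hz mod fs = 24 Hz.
24 Hz > fs/2 = 18 Hz, folds to fs − 24 Hz = 12 Hz.
56 Hz mod fs = 20 Hz.
20 Hz > fs/2 = 18 Hz, folds to fs − 20 Hz = 16 Hz.
82 Hz mod fs = 10 Hz.
10 Hz ≤ fs/2 = 18 Hz, appears at 10 Hz.
118 Hz mod fs = 10 Hz.
10 Hz ≤ fs/2 = 18 Hz, appears at 10 Hz.
28 Hz > fs/2 = 18 Hz, folds to fs − 28 Hz = 8 Hz.
82 Hz and 118 Hz both map to 10 Hz.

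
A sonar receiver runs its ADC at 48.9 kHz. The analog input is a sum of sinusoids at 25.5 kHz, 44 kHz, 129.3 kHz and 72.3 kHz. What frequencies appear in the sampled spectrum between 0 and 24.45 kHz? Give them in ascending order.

fs/2 = 24.45 kHz.
25.5 kHz > fs/2 = 24.45 kHz, folds to fs − 25.5 kHz = 23.4 kHz.
44 kHz > fs/2 = 24.45 kHz, folds to fs − 44 kHz = 4.9 kHz.
129.3 kHz mod fs = 31.5 kHz.
31.5 kHz > fs/2 = 24.45 kHz, folds to fs − 31.5 kHz = 17.4 kHz.
72.3 kHz mod fs = 23.4 kHz.
23.4 kHz ≤ fs/2 = 24.45 kHz, appears at 23.4 kHz.
Distinct values: {4.9 kHz, 17.4 kHz, 23.4 kHz}.

4.9 kHz, 17.4 kHz, 23.4 kHz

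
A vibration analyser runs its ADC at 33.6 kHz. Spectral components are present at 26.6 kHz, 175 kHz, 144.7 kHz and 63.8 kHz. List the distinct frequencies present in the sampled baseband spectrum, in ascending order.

3.4 kHz, 7 kHz, 10.3 kHz

fs/2 = 16.8 kHz.
26.6 kHz > fs/2 = 16.8 kHz, folds to fs − 26.6 kHz = 7 kHz.
175 kHz mod fs = 7 kHz.
7 kHz ≤ fs/2 = 16.8 kHz, appears at 7 kHz.
144.7 kHz mod fs = 10.3 kHz.
10.3 kHz ≤ fs/2 = 16.8 kHz, appears at 10.3 kHz.
63.8 kHz mod fs = 30.2 kHz.
30.2 kHz > fs/2 = 16.8 kHz, folds to fs − 30.2 kHz = 3.4 kHz.
Distinct values: {3.4 kHz, 7 kHz, 10.3 kHz}.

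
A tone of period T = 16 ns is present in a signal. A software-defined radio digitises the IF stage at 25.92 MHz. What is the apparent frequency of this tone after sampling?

T = 16 ns → f = 1/T = 62.5 MHz.
62.5 MHz mod fs = 10.66 MHz.
10.66 MHz ≤ fs/2 = 12.96 MHz, appears at 10.66 MHz.

10.66 MHz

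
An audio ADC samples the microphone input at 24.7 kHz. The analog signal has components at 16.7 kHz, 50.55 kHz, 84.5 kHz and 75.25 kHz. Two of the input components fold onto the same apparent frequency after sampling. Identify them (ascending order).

fs/2 = 12.35 kHz.
16.7 kHz > fs/2 = 12.35 kHz, folds to fs − 16.7 kHz = 8 kHz.
50.55 kHz mod fs = 1.15 kHz.
1.15 kHz ≤ fs/2 = 12.35 kHz, appears at 1.15 kHz.
84.5 kHz mod fs = 10.4 kHz.
10.4 kHz ≤ fs/2 = 12.35 kHz, appears at 10.4 kHz.
75.25 kHz mod fs = 1.15 kHz.
1.15 kHz ≤ fs/2 = 12.35 kHz, appears at 1.15 kHz.
50.55 kHz and 75.25 kHz both map to 1.15 kHz.

50.55 kHz, 75.25 kHz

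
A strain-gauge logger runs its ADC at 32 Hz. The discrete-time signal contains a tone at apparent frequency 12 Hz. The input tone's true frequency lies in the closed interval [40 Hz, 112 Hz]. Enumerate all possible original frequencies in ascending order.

Frequencies that alias to 12 Hz are k·fs ± 12 Hz for integer k ≥ 0.
k=0: 12 Hz.
k=1: 20 Hz, 44 Hz.
k=2: 52 Hz, 76 Hz.
k=3: 84 Hz, 108 Hz.
k=4: 116 Hz, 140 Hz.
Within [40 Hz, 112 Hz]: 44 Hz, 52 Hz, 76 Hz, 84 Hz, 108 Hz.

44 Hz, 52 Hz, 76 Hz, 84 Hz, 108 Hz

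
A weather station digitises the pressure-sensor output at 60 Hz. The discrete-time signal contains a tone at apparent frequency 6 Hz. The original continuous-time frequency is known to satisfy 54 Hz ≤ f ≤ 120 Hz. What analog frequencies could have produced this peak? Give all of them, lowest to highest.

54 Hz, 66 Hz, 114 Hz

Frequencies that alias to 6 Hz are k·fs ± 6 Hz for integer k ≥ 0.
k=0: 6 Hz.
k=1: 54 Hz, 66 Hz.
k=2: 114 Hz, 126 Hz.
k=3: 174 Hz, 186 Hz.
Within [54 Hz, 120 Hz]: 54 Hz, 66 Hz, 114 Hz.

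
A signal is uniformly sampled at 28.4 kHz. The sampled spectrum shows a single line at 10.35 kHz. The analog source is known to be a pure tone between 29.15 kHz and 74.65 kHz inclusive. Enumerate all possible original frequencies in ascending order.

38.75 kHz, 46.45 kHz, 67.15 kHz

Frequencies that alias to 10.35 kHz are k·fs ± 10.35 kHz for integer k ≥ 0.
k=0: 10.35 kHz.
k=1: 18.05 kHz, 38.75 kHz.
k=2: 46.45 kHz, 67.15 kHz.
k=3: 74.85 kHz, 95.55 kHz.
Within [29.15 kHz, 74.65 kHz]: 38.75 kHz, 46.45 kHz, 67.15 kHz.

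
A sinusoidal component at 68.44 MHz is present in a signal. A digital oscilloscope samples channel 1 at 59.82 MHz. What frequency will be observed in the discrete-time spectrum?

8.62 MHz

68.44 MHz mod fs = 8.62 MHz.
8.62 MHz ≤ fs/2 = 29.91 MHz, appears at 8.62 MHz.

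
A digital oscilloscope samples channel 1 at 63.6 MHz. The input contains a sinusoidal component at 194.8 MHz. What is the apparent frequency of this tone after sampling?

4 MHz

194.8 MHz mod fs = 4 MHz.
4 MHz ≤ fs/2 = 31.8 MHz, appears at 4 MHz.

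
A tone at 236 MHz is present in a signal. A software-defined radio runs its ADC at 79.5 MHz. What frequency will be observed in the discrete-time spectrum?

2.5 MHz

236 MHz mod fs = 77 MHz.
77 MHz > fs/2 = 39.75 MHz, folds to fs − 77 MHz = 2.5 MHz.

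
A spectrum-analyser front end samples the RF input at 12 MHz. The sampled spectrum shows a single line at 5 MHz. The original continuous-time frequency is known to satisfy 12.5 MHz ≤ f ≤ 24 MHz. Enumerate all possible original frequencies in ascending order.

Frequencies that alias to 5 MHz are k·fs ± 5 MHz for integer k ≥ 0.
k=0: 5 MHz.
k=1: 7 MHz, 17 MHz.
k=2: 19 MHz, 29 MHz.
k=3: 31 MHz, 41 MHz.
Within [12.5 MHz, 24 MHz]: 17 MHz, 19 MHz.

17 MHz, 19 MHz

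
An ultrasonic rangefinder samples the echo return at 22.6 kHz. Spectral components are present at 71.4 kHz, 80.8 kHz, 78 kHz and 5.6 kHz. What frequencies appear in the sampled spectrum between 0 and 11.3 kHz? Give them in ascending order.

fs/2 = 11.3 kHz.
71.4 kHz mod fs = 3.6 kHz.
3.6 kHz ≤ fs/2 = 11.3 kHz, appears at 3.6 kHz.
80.8 kHz mod fs = 13 kHz.
13 kHz > fs/2 = 11.3 kHz, folds to fs − 13 kHz = 9.6 kHz.
78 kHz mod fs = 10.2 kHz.
10.2 kHz ≤ fs/2 = 11.3 kHz, appears at 10.2 kHz.
5.6 kHz ≤ fs/2 = 11.3 kHz, passes unchanged.
Distinct values: {3.6 kHz, 5.6 kHz, 9.6 kHz, 10.2 kHz}.

3.6 kHz, 5.6 kHz, 9.6 kHz, 10.2 kHz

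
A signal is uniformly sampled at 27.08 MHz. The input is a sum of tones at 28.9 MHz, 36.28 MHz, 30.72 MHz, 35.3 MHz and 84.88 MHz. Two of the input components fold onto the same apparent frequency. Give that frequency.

fs/2 = 13.54 MHz.
28.9 MHz mod fs = 1.82 MHz.
1.82 MHz ≤ fs/2 = 13.54 MHz, appears at 1.82 MHz.
36.28 MHz mod fs = 9.2 MHz.
9.2 MHz ≤ fs/2 = 13.54 MHz, appears at 9.2 MHz.
30.72 MHz mod fs = 3.64 MHz.
3.64 MHz ≤ fs/2 = 13.54 MHz, appears at 3.64 MHz.
35.3 MHz mod fs = 8.22 MHz.
8.22 MHz ≤ fs/2 = 13.54 MHz, appears at 8.22 MHz.
84.88 MHz mod fs = 3.64 MHz.
3.64 MHz ≤ fs/2 = 13.54 MHz, appears at 3.64 MHz.
30.72 MHz and 84.88 MHz both map to 3.64 MHz.

3.64 MHz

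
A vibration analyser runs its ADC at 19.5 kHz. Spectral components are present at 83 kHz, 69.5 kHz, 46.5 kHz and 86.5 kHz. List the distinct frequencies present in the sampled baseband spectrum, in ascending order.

fs/2 = 9.75 kHz.
83 kHz mod fs = 5 kHz.
5 kHz ≤ fs/2 = 9.75 kHz, appears at 5 kHz.
69.5 kHz mod fs = 11 kHz.
11 kHz > fs/2 = 9.75 kHz, folds to fs − 11 kHz = 8.5 kHz.
46.5 kHz mod fs = 7.5 kHz.
7.5 kHz ≤ fs/2 = 9.75 kHz, appears at 7.5 kHz.
86.5 kHz mod fs = 8.5 kHz.
8.5 kHz ≤ fs/2 = 9.75 kHz, appears at 8.5 kHz.
Distinct values: {5 kHz, 7.5 kHz, 8.5 kHz}.

5 kHz, 7.5 kHz, 8.5 kHz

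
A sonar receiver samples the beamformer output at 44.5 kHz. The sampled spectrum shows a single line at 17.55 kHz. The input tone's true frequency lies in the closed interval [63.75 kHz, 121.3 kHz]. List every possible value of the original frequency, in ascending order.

Frequencies that alias to 17.55 kHz are k·fs ± 17.55 kHz for integer k ≥ 0.
k=0: 17.55 kHz.
k=1: 26.95 kHz, 62.05 kHz.
k=2: 71.45 kHz, 106.55 kHz.
k=3: 115.95 kHz, 151.05 kHz.
k=4: 160.45 kHz, 195.55 kHz.
Within [63.75 kHz, 121.3 kHz]: 71.45 kHz, 106.55 kHz, 115.95 kHz.

71.45 kHz, 106.55 kHz, 115.95 kHz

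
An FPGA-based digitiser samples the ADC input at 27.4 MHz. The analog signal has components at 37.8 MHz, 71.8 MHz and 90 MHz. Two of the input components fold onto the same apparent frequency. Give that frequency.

fs/2 = 13.7 MHz.
37.8 MHz mod fs = 10.4 MHz.
10.4 MHz ≤ fs/2 = 13.7 MHz, appears at 10.4 MHz.
71.8 MHz mod fs = 17 MHz.
17 MHz > fs/2 = 13.7 MHz, folds to fs − 17 MHz = 10.4 MHz.
90 MHz mod fs = 7.8 MHz.
7.8 MHz ≤ fs/2 = 13.7 MHz, appears at 7.8 MHz.
37.8 MHz and 71.8 MHz both map to 10.4 MHz.

10.4 MHz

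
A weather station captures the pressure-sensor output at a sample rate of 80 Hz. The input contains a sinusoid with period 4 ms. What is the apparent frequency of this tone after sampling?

T = 4 ms → f = 1/T = 250 Hz.
250 Hz mod fs = 10 Hz.
10 Hz ≤ fs/2 = 40 Hz, appears at 10 Hz.

10 Hz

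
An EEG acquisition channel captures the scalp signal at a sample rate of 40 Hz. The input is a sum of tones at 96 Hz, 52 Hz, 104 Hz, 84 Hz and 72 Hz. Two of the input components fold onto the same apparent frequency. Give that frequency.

16 Hz

fs/2 = 20 Hz.
96 Hz mod fs = 16 Hz.
16 Hz ≤ fs/2 = 20 Hz, appears at 16 Hz.
52 Hz mod fs = 12 Hz.
12 Hz ≤ fs/2 = 20 Hz, appears at 12 Hz.
104 Hz mod fs = 24 Hz.
24 Hz > fs/2 = 20 Hz, folds to fs − 24 Hz = 16 Hz.
84 Hz mod fs = 4 Hz.
4 Hz ≤ fs/2 = 20 Hz, appears at 4 Hz.
72 Hz mod fs = 32 Hz.
32 Hz > fs/2 = 20 Hz, folds to fs − 32 Hz = 8 Hz.
96 Hz and 104 Hz both map to 16 Hz.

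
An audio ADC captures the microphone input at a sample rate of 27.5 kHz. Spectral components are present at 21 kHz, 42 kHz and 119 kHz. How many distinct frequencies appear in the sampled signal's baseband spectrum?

3

fs/2 = 13.75 kHz.
21 kHz > fs/2 = 13.75 kHz, folds to fs − 21 kHz = 6.5 kHz.
42 kHz mod fs = 14.5 kHz.
14.5 kHz > fs/2 = 13.75 kHz, folds to fs − 14.5 kHz = 13 kHz.
119 kHz mod fs = 9 kHz.
9 kHz ≤ fs/2 = 13.75 kHz, appears at 9 kHz.
Distinct values: {6.5 kHz, 9 kHz, 13 kHz} → 3.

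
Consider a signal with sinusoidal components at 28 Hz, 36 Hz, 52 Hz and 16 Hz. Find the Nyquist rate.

104 Hz

Highest-frequency component: 52 Hz.
Nyquist rate = 2 × 52 Hz = 104 Hz.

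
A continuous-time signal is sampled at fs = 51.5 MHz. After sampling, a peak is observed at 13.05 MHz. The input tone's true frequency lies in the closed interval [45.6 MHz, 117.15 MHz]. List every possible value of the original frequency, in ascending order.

Frequencies that alias to 13.05 MHz are k·fs ± 13.05 MHz for integer k ≥ 0.
k=0: 13.05 MHz.
k=1: 38.45 MHz, 64.55 MHz.
k=2: 89.95 MHz, 116.05 MHz.
k=3: 141.45 MHz, 167.55 MHz.
Within [45.6 MHz, 117.15 MHz]: 64.55 MHz, 89.95 MHz, 116.05 MHz.

64.55 MHz, 89.95 MHz, 116.05 MHz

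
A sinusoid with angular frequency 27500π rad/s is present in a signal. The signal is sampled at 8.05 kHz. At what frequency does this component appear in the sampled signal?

ω = 27500π rad/s → f = ω/(2π) = 13750 Hz = 13.75 kHz.
13.75 kHz mod fs = 5.7 kHz.
5.7 kHz > fs/2 = 4.025 kHz, folds to fs − 5.7 kHz = 2.35 kHz.

2.35 kHz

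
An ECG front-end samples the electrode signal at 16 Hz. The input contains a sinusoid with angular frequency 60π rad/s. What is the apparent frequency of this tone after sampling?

ω = 60π rad/s → f = ω/(2π) = 30 Hz.
30 Hz mod fs = 14 Hz.
14 Hz > fs/2 = 8 Hz, folds to fs − 14 Hz = 2 Hz.

2 Hz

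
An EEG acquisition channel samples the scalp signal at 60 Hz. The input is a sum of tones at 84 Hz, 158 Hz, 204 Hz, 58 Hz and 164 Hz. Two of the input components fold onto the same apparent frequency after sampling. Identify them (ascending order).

fs/2 = 30 Hz.
84 Hz mod fs = 24 Hz.
24 Hz ≤ fs/2 = 30 Hz, appears at 24 Hz.
158 Hz mod fs = 38 Hz.
38 Hz > fs/2 = 30 Hz, folds to fs − 38 Hz = 22 Hz.
204 Hz mod fs = 24 Hz.
24 Hz ≤ fs/2 = 30 Hz, appears at 24 Hz.
58 Hz > fs/2 = 30 Hz, folds to fs − 58 Hz = 2 Hz.
164 Hz mod fs = 44 Hz.
44 Hz > fs/2 = 30 Hz, folds to fs − 44 Hz = 16 Hz.
84 Hz and 204 Hz both map to 24 Hz.

84 Hz, 204 Hz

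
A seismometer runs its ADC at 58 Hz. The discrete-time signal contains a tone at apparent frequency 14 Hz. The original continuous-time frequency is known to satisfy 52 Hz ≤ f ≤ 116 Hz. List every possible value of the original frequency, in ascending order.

72 Hz, 102 Hz

Frequencies that alias to 14 Hz are k·fs ± 14 Hz for integer k ≥ 0.
k=0: 14 Hz.
k=1: 44 Hz, 72 Hz.
k=2: 102 Hz, 130 Hz.
k=3: 160 Hz, 188 Hz.
Within [52 Hz, 116 Hz]: 72 Hz, 102 Hz.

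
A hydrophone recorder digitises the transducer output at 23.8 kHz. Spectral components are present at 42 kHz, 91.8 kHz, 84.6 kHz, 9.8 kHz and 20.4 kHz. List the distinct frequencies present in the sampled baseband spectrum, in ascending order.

fs/2 = 11.9 kHz.
42 kHz mod fs = 18.2 kHz.
18.2 kHz > fs/2 = 11.9 kHz, folds to fs − 18.2 kHz = 5.6 kHz.
91.8 kHz mod fs = 20.4 kHz.
20.4 kHz > fs/2 = 11.9 kHz, folds to fs − 20.4 kHz = 3.4 kHz.
84.6 kHz mod fs = 13.2 kHz.
13.2 kHz > fs/2 = 11.9 kHz, folds to fs − 13.2 kHz = 10.6 kHz.
9.8 kHz ≤ fs/2 = 11.9 kHz, passes unchanged.
20.4 kHz > fs/2 = 11.9 kHz, folds to fs − 20.4 kHz = 3.4 kHz.
Distinct values: {3.4 kHz, 5.6 kHz, 9.8 kHz, 10.6 kHz}.

3.4 kHz, 5.6 kHz, 9.8 kHz, 10.6 kHz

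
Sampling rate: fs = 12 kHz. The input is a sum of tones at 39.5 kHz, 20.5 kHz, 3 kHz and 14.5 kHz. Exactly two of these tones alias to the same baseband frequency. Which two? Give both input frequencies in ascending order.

20.5 kHz, 39.5 kHz

fs/2 = 6 kHz.
39.5 kHz mod fs = 3.5 kHz.
3.5 kHz ≤ fs/2 = 6 kHz, appears at 3.5 kHz.
20.5 kHz mod fs = 8.5 kHz.
8.5 kHz > fs/2 = 6 kHz, folds to fs − 8.5 kHz = 3.5 kHz.
3 kHz ≤ fs/2 = 6 kHz, passes unchanged.
14.5 kHz mod fs = 2.5 kHz.
2.5 kHz ≤ fs/2 = 6 kHz, appears at 2.5 kHz.
20.5 kHz and 39.5 kHz both map to 3.5 kHz.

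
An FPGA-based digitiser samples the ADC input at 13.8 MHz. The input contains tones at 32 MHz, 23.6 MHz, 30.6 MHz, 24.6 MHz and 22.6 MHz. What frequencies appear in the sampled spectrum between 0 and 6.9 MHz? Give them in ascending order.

fs/2 = 6.9 MHz.
32 MHz mod fs = 4.4 MHz.
4.4 MHz ≤ fs/2 = 6.9 MHz, appears at 4.4 MHz.
23.6 MHz mod fs = 9.8 MHz.
9.8 MHz > fs/2 = 6.9 MHz, folds to fs − 9.8 MHz = 4 MHz.
30.6 MHz mod fs = 3 MHz.
3 MHz ≤ fs/2 = 6.9 MHz, appears at 3 MHz.
24.6 MHz mod fs = 10.8 MHz.
10.8 MHz > fs/2 = 6.9 MHz, folds to fs − 10.8 MHz = 3 MHz.
22.6 MHz mod fs = 8.8 MHz.
8.8 MHz > fs/2 = 6.9 MHz, folds to fs − 8.8 MHz = 5 MHz.
Distinct values: {3 MHz, 4 MHz, 4.4 MHz, 5 MHz}.

3 MHz, 4 MHz, 4.4 MHz, 5 MHz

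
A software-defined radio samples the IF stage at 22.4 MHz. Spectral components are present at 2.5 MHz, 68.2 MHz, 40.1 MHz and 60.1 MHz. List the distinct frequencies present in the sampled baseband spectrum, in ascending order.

1 MHz, 2.5 MHz, 4.7 MHz, 7.1 MHz

fs/2 = 11.2 MHz.
2.5 MHz ≤ fs/2 = 11.2 MHz, passes unchanged.
68.2 MHz mod fs = 1 MHz.
1 MHz ≤ fs/2 = 11.2 MHz, appears at 1 MHz.
40.1 MHz mod fs = 17.7 MHz.
17.7 MHz > fs/2 = 11.2 MHz, folds to fs − 17.7 MHz = 4.7 MHz.
60.1 MHz mod fs = 15.3 MHz.
15.3 MHz > fs/2 = 11.2 MHz, folds to fs − 15.3 MHz = 7.1 MHz.
Distinct values: {1 MHz, 2.5 MHz, 4.7 MHz, 7.1 MHz}.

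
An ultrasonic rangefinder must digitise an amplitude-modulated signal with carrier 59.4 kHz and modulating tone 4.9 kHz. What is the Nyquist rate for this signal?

AM sidebands sit at fc ± fm = 54.5 kHz and 64.3 kHz.
Highest-frequency component: 64.3 kHz.
Nyquist rate = 2 × 64.3 kHz = 128.6 kHz.

128.6 kHz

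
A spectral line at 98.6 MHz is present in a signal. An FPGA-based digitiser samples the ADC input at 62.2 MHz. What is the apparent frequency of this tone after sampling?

25.8 MHz

98.6 MHz mod fs = 36.4 MHz.
36.4 MHz > fs/2 = 31.1 MHz, folds to fs − 36.4 MHz = 25.8 MHz.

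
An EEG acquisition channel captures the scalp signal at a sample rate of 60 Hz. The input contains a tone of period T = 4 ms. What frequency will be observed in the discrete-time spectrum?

T = 4 ms → f = 1/T = 250 Hz.
250 Hz mod fs = 10 Hz.
10 Hz ≤ fs/2 = 30 Hz, appears at 10 Hz.

10 Hz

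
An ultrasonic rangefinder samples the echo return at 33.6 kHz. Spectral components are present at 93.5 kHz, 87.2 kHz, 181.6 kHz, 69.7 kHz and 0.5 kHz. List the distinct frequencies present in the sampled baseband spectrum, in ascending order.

fs/2 = 16.8 kHz.
93.5 kHz mod fs = 26.3 kHz.
26.3 kHz > fs/2 = 16.8 kHz, folds to fs − 26.3 kHz = 7.3 kHz.
87.2 kHz mod fs = 20 kHz.
20 kHz > fs/2 = 16.8 kHz, folds to fs − 20 kHz = 13.6 kHz.
181.6 kHz mod fs = 13.6 kHz.
13.6 kHz ≤ fs/2 = 16.8 kHz, appears at 13.6 kHz.
69.7 kHz mod fs = 2.5 kHz.
2.5 kHz ≤ fs/2 = 16.8 kHz, appears at 2.5 kHz.
0.5 kHz ≤ fs/2 = 16.8 kHz, passes unchanged.
Distinct values: {0.5 kHz, 2.5 kHz, 7.3 kHz, 13.6 kHz}.

0.5 kHz, 2.5 kHz, 7.3 kHz, 13.6 kHz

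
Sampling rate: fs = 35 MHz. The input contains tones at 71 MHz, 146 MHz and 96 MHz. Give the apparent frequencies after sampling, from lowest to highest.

fs/2 = 17.5 MHz.
71 MHz mod fs = 1 MHz.
1 MHz ≤ fs/2 = 17.5 MHz, appears at 1 MHz.
146 MHz mod fs = 6 MHz.
6 MHz ≤ fs/2 = 17.5 MHz, appears at 6 MHz.
96 MHz mod fs = 26 MHz.
26 MHz > fs/2 = 17.5 MHz, folds to fs − 26 MHz = 9 MHz.
Distinct values: {1 MHz, 6 MHz, 9 MHz}.

1 MHz, 6 MHz, 9 MHz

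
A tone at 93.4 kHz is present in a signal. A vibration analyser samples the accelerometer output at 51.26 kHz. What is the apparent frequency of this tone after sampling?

9.12 kHz

93.4 kHz mod fs = 42.14 kHz.
42.14 kHz > fs/2 = 25.63 kHz, folds to fs − 42.14 kHz = 9.12 kHz.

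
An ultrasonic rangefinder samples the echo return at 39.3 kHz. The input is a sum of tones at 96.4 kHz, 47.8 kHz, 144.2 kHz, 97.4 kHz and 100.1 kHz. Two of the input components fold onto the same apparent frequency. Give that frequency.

17.8 kHz

fs/2 = 19.65 kHz.
96.4 kHz mod fs = 17.8 kHz.
17.8 kHz ≤ fs/2 = 19.65 kHz, appears at 17.8 kHz.
47.8 kHz mod fs = 8.5 kHz.
8.5 kHz ≤ fs/2 = 19.65 kHz, appears at 8.5 kHz.
144.2 kHz mod fs = 26.3 kHz.
26.3 kHz > fs/2 = 19.65 kHz, folds to fs − 26.3 kHz = 13 kHz.
97.4 kHz mod fs = 18.8 kHz.
18.8 kHz ≤ fs/2 = 19.65 kHz, appears at 18.8 kHz.
100.1 kHz mod fs = 21.5 kHz.
21.5 kHz > fs/2 = 19.65 kHz, folds to fs − 21.5 kHz = 17.8 kHz.
96.4 kHz and 100.1 kHz both map to 17.8 kHz.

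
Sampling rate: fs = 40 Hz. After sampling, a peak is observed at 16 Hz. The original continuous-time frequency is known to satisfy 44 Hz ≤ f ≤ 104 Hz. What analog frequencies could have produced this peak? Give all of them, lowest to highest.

Frequencies that alias to 16 Hz are k·fs ± 16 Hz for integer k ≥ 0.
k=0: 16 Hz.
k=1: 24 Hz, 56 Hz.
k=2: 64 Hz, 96 Hz.
k=3: 104 Hz, 136 Hz.
k=4: 144 Hz, 176 Hz.
Within [44 Hz, 104 Hz]: 56 Hz, 64 Hz, 96 Hz, 104 Hz.

56 Hz, 64 Hz, 96 Hz, 104 Hz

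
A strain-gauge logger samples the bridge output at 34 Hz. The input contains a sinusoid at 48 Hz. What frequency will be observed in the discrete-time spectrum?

14 Hz

48 Hz mod fs = 14 Hz.
14 Hz ≤ fs/2 = 17 Hz, appears at 14 Hz.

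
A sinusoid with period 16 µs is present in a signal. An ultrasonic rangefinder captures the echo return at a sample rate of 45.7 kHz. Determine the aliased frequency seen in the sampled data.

16.8 kHz

T = 16 µs → f = 1/T = 62.5 kHz.
62.5 kHz mod fs = 16.8 kHz.
16.8 kHz ≤ fs/2 = 22.85 kHz, appears at 16.8 kHz.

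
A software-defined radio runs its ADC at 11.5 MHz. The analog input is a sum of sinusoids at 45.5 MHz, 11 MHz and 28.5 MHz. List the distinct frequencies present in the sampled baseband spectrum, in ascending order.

0.5 MHz, 5.5 MHz

fs/2 = 5.75 MHz.
45.5 MHz mod fs = 11 MHz.
11 MHz > fs/2 = 5.75 MHz, folds to fs − 11 MHz = 0.5 MHz.
11 MHz > fs/2 = 5.75 MHz, folds to fs − 11 MHz = 0.5 MHz.
28.5 MHz mod fs = 5.5 MHz.
5.5 MHz ≤ fs/2 = 5.75 MHz, appears at 5.5 MHz.
Distinct values: {0.5 MHz, 5.5 MHz}.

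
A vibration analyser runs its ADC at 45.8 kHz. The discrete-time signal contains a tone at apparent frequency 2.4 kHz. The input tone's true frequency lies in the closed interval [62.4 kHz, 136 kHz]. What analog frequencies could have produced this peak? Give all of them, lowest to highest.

Frequencies that alias to 2.4 kHz are k·fs ± 2.4 kHz for integer k ≥ 0.
k=0: 2.4 kHz.
k=1: 43.4 kHz, 48.2 kHz.
k=2: 89.2 kHz, 94 kHz.
k=3: 135 kHz, 139.8 kHz.
k=4: 180.8 kHz, 185.6 kHz.
Within [62.4 kHz, 136 kHz]: 89.2 kHz, 94 kHz, 135 kHz.

89.2 kHz, 94 kHz, 135 kHz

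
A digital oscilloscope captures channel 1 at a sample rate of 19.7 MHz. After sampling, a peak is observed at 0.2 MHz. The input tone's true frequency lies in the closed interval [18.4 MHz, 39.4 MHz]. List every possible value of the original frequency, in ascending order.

Frequencies that alias to 0.2 MHz are k·fs ± 0.2 MHz for integer k ≥ 0.
k=0: 0.2 MHz.
k=1: 19.5 MHz, 19.9 MHz.
k=2: 39.2 MHz, 39.6 MHz.
k=3: 58.9 MHz, 59.3 MHz.
Within [18.4 MHz, 39.4 MHz]: 19.5 MHz, 19.9 MHz, 39.2 MHz.

19.5 MHz, 19.9 MHz, 39.2 MHz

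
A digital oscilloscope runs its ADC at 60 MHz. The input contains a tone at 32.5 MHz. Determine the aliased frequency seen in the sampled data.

27.5 MHz

32.5 MHz > fs/2 = 30 MHz, folds to fs − 32.5 MHz = 27.5 MHz.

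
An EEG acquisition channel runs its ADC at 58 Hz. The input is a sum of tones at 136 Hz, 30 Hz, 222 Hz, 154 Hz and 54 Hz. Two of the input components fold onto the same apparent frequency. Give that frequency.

20 Hz

fs/2 = 29 Hz.
136 Hz mod fs = 20 Hz.
20 Hz ≤ fs/2 = 29 Hz, appears at 20 Hz.
30 Hz > fs/2 = 29 Hz, folds to fs − 30 Hz = 28 Hz.
222 Hz mod fs = 48 Hz.
48 Hz > fs/2 = 29 Hz, folds to fs − 48 Hz = 10 Hz.
154 Hz mod fs = 38 Hz.
38 Hz > fs/2 = 29 Hz, folds to fs − 38 Hz = 20 Hz.
54 Hz > fs/2 = 29 Hz, folds to fs − 54 Hz = 4 Hz.
136 Hz and 154 Hz both map to 20 Hz.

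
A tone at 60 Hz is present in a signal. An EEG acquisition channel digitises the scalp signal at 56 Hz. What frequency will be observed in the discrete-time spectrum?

60 Hz mod fs = 4 Hz.
4 Hz ≤ fs/2 = 28 Hz, appears at 4 Hz.

4 Hz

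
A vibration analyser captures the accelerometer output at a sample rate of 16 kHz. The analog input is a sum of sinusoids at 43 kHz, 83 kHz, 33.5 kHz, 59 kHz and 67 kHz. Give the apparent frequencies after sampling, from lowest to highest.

1.5 kHz, 3 kHz, 5 kHz

fs/2 = 8 kHz.
43 kHz mod fs = 11 kHz.
11 kHz > fs/2 = 8 kHz, folds to fs − 11 kHz = 5 kHz.
83 kHz mod fs = 3 kHz.
3 kHz ≤ fs/2 = 8 kHz, appears at 3 kHz.
33.5 kHz mod fs = 1.5 kHz.
1.5 kHz ≤ fs/2 = 8 kHz, appears at 1.5 kHz.
59 kHz mod fs = 11 kHz.
11 kHz > fs/2 = 8 kHz, folds to fs − 11 kHz = 5 kHz.
67 kHz mod fs = 3 kHz.
3 kHz ≤ fs/2 = 8 kHz, appears at 3 kHz.
Distinct values: {1.5 kHz, 3 kHz, 5 kHz}.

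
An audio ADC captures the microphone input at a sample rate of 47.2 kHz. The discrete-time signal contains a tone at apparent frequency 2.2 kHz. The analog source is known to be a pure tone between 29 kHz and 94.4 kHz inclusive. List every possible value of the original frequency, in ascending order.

Frequencies that alias to 2.2 kHz are k·fs ± 2.2 kHz for integer k ≥ 0.
k=0: 2.2 kHz.
k=1: 45 kHz, 49.4 kHz.
k=2: 92.2 kHz, 96.6 kHz.
k=3: 139.4 kHz, 143.8 kHz.
Within [29 kHz, 94.4 kHz]: 45 kHz, 49.4 kHz, 92.2 kHz.

45 kHz, 49.4 kHz, 92.2 kHz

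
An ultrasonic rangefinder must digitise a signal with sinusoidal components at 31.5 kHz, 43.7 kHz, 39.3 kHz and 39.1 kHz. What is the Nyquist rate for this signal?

Highest-frequency component: 43.7 kHz.
Nyquist rate = 2 × 43.7 kHz = 87.4 kHz.

87.4 kHz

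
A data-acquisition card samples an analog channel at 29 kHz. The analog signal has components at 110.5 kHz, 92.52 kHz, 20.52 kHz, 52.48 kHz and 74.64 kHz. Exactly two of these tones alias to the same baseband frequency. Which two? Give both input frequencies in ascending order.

fs/2 = 14.5 kHz.
110.5 kHz mod fs = 23.5 kHz.
23.5 kHz > fs/2 = 14.5 kHz, folds to fs − 23.5 kHz = 5.5 kHz.
92.52 kHz mod fs = 5.52 kHz.
5.52 kHz ≤ fs/2 = 14.5 kHz, appears at 5.52 kHz.
20.52 kHz > fs/2 = 14.5 kHz, folds to fs − 20.52 kHz = 8.48 kHz.
52.48 kHz mod fs = 23.48 kHz.
23.48 kHz > fs/2 = 14.5 kHz, folds to fs − 23.48 kHz = 5.52 kHz.
74.64 kHz mod fs = 16.64 kHz.
16.64 kHz > fs/2 = 14.5 kHz, folds to fs − 16.64 kHz = 12.36 kHz.
52.48 kHz and 92.52 kHz both map to 5.52 kHz.

52.48 kHz, 92.52 kHz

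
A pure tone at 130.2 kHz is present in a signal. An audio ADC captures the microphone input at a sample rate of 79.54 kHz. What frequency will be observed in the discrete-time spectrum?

28.88 kHz

130.2 kHz mod fs = 50.66 kHz.
50.66 kHz > fs/2 = 39.77 kHz, folds to fs − 50.66 kHz = 28.88 kHz.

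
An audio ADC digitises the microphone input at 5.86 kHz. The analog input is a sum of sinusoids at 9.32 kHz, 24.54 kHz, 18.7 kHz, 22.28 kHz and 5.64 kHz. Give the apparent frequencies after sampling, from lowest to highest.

0.22 kHz, 1.1 kHz, 1.12 kHz, 1.16 kHz, 2.4 kHz

fs/2 = 2.93 kHz.
9.32 kHz mod fs = 3.46 kHz.
3.46 kHz > fs/2 = 2.93 kHz, folds to fs − 3.46 kHz = 2.4 kHz.
24.54 kHz mod fs = 1.1 kHz.
1.1 kHz ≤ fs/2 = 2.93 kHz, appears at 1.1 kHz.
18.7 kHz mod fs = 1.12 kHz.
1.12 kHz ≤ fs/2 = 2.93 kHz, appears at 1.12 kHz.
22.28 kHz mod fs = 4.7 kHz.
4.7 kHz > fs/2 = 2.93 kHz, folds to fs − 4.7 kHz = 1.16 kHz.
5.64 kHz > fs/2 = 2.93 kHz, folds to fs − 5.64 kHz = 0.22 kHz.
Distinct values: {0.22 kHz, 1.1 kHz, 1.12 kHz, 1.16 kHz, 2.4 kHz}.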